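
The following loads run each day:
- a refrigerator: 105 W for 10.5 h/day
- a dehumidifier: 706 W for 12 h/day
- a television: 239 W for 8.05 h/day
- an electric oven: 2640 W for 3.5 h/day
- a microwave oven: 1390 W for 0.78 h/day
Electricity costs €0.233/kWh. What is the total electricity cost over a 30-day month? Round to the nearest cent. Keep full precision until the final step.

€152.54

refrigerator: 105 W × 10.5 h × 30 d = 33,075 Wh = 33.08 kWh
dehumidifier: 706 W × 12 h × 30 d = 254,160 Wh = 254.2 kWh
television: 239 W × 8.05 h × 30 d = 57,719 Wh = 57.72 kWh
electric oven: 2640 W × 3.5 h × 30 d = 277,200 Wh = 277.2 kWh
microwave oven: 1390 W × 0.78 h × 30 d = 32,526 Wh = 32.53 kWh
Total energy = 33.08 + 254.2 + 57.72 + 277.2 + 32.53 = 654.7 kWh
Cost = 654.7 kWh × €0.233 = €152.54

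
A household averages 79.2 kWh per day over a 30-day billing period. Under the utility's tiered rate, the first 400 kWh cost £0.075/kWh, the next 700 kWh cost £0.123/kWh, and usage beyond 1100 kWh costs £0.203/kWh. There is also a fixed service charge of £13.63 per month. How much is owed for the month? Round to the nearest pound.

£389

Usage = 79.2 kWh/day × 30 days = 2376 kWh
First 400 kWh × £0.075 = £30.00
Next 700 kWh × £0.123 = £86.10
Remaining 1276 kWh × £0.203 = £259.03
Energy charge = £375.13; + service £13.63 = £388.76 ≈ £389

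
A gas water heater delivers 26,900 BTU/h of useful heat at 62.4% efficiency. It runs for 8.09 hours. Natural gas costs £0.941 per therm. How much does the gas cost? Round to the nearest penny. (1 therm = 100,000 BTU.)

Heat delivered = 26,900 BTU/h × 8.09 h = 217,621 BTU
Gas input = 217,621 / 0.624 = 348,752 BTU
= 348,752 / 100,000 = 3.488 therm
Cost = 3.488 × £0.941/therm = £3.28

£3.28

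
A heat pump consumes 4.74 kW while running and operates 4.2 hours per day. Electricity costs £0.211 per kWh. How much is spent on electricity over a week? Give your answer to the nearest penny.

Energy = 4740 W × 4.2 h/day × 7 days = 139,356 Wh = 139.4 kWh
Cost = 139.4 kWh × £0.211/kWh = £29.40

£29.40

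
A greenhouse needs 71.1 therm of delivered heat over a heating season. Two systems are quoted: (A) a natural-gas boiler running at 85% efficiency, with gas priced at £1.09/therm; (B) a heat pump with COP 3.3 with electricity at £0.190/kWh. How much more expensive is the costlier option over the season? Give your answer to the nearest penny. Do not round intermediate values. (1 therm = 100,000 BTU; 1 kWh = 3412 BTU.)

£28.80

Heat load = 71.1 therm × 100,000 = 7,110,000 BTU
Gas: input = 7,110,000 / 0.85 = 8,364,706 BTU = 83.65 therm → 83.65 × £1.09 = £91.18
Heat pump: 7,110,000 BTU / 3412 = 2,084 kWh heat; / 3.3 = 631.5 kWh in → × £0.190 = £119.98
Difference = |£91.18 − £119.98| = £28.80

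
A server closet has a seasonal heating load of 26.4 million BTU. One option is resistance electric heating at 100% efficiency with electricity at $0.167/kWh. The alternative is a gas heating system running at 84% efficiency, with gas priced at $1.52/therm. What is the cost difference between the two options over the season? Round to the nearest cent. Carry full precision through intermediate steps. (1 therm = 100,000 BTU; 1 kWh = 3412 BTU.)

Heat load = 26.4 × 10⁶ BTU = 26,400,000 BTU
Gas: input = 26,400,000 / 0.84 = 31,428,571 BTU = 314.3 therm → 314.3 × $1.52 = $477.71
Electric: 26,400,000 BTU / 3412 = 7,737 kWh → × $0.167 = $1,292.15
Difference = |$477.71 − $1,292.15| = $814.43

$814.43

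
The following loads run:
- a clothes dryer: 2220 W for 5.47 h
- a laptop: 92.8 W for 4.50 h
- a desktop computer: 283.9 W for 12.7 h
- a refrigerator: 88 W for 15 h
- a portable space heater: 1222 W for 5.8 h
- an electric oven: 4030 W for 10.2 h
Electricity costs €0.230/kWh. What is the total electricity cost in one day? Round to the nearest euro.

clothes dryer: 2220 W × 5.47 h = 12,143 Wh = 12.14 kWh
laptop: 92.8 W × 4.50 h = 418 Wh = 0.4176 kWh
desktop computer: 283.9 W × 12.7 h = 3,606 Wh = 3.606 kWh
refrigerator: 88 W × 15 h = 1,320 Wh = 1.32 kWh
portable space heater: 1222 W × 5.8 h = 7,088 Wh = 7.088 kWh
electric oven: 4030 W × 10.2 h = 41,106 Wh = 41.11 kWh
Total energy = 12.14 + 0.4176 + 3.606 + 1.32 + 7.088 + 41.11 = 65.68 kWh
Cost = 65.68 kWh × €0.230 = €15.11 ≈ €15

€15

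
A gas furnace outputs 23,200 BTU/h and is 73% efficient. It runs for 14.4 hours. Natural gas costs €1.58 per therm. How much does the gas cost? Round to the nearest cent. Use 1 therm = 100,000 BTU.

€7.23

Heat delivered = 23,200 BTU/h × 14.4 h = 334,080 BTU
Gas input = 334,080 / 0.73 = 457,644 BTU
= 457,644 / 100,000 = 4.576 therm
Cost = 4.576 × €1.58/therm = €7.23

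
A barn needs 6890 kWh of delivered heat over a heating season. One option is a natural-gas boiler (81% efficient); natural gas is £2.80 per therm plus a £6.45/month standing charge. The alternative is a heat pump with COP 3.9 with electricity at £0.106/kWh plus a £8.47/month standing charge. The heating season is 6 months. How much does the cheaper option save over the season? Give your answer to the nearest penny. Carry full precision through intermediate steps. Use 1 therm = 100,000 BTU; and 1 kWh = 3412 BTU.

£613.26

Heat load = 6890 kWh × 3412 = 23,508,680 BTU
Gas: input = 23,508,680 / 0.81 = 29,023,062 BTU = 290.2 therm → 290.2 × £2.80 = £812.65; + 6 × £6.45 standing = £851.35
Heat pump: 23,508,680 BTU / 3412 = 6,890 kWh heat; / 3.9 = 1,767 kWh in → × £0.106 = £187.27; + 6 × £8.47 standing = £238.09
Difference = |£851.35 − £238.09| = £613.26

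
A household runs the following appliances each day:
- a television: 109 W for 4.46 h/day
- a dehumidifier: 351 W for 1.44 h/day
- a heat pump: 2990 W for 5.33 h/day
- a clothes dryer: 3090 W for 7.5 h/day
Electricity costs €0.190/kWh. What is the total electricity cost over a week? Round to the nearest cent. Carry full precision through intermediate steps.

television: 109 W × 4.46 h × 7 d = 3,403 Wh = 3.403 kWh
dehumidifier: 351 W × 1.44 h × 7 d = 3,538 Wh = 3.538 kWh
heat pump: 2990 W × 5.33 h × 7 d = 111,557 Wh = 111.6 kWh
clothes dryer: 3090 W × 7.5 h × 7 d = 162,225 Wh = 162.2 kWh
Total energy = 3.403 + 3.538 + 111.6 + 162.2 = 280.7 kWh
Cost = 280.7 kWh × €0.190 = €53.34

€53.34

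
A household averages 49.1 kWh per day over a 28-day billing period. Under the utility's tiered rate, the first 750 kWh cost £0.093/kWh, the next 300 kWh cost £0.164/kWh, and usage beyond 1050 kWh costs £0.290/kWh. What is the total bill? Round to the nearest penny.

£213.14

Usage = 49.1 kWh/day × 28 days = 1374.8 kWh
First 750 kWh × £0.093 = £69.75
Next 300 kWh × £0.164 = £49.20
Remaining 324.8 kWh × £0.290 = £94.19
Total = £213.14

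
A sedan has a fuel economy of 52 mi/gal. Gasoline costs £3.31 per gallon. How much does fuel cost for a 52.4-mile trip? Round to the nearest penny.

£3.34

Fuel = 52.4 mi / 52 mpg = 1.008 gal
Cost = 1.008 gal × £3.31/gal = £3.34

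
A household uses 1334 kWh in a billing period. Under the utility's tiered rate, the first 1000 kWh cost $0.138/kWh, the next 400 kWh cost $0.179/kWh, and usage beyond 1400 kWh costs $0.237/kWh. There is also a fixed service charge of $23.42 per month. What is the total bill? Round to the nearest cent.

First 1000 kWh × $0.138 = $138.00
Next 334 kWh × $0.179 = $59.79
Remaining tier: 0 kWh (not reached)
Energy charge = $197.79; + service $23.42 = $221.21

$221.21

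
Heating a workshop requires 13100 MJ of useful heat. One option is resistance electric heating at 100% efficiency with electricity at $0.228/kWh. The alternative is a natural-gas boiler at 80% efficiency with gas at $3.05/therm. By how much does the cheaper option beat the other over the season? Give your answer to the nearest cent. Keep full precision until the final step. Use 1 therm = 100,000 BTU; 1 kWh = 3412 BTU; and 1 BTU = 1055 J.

Heat load = 13100 MJ = 13,100,000,000 J / 1055 = 12,417,062 BTU
Gas: input = 12,417,062 / 0.800 = 15,521,327 BTU = 155.2 therm → 155.2 × $3.05 = $473.40
Electric: 12,417,062 BTU / 3412 = 3,639 kWh → × $0.228 = $829.75
Difference = |$473.40 − $829.75| = $356.34

$356.34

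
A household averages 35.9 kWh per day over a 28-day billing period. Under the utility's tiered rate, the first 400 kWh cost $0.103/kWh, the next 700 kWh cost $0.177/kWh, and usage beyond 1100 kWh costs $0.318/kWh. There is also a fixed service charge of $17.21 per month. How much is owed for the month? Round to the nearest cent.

Usage = 35.9 kWh/day × 28 days = 1005.2 kWh
First 400 kWh × $0.103 = $41.20
Next 605.2 kWh × $0.177 = $107.12
Remaining tier: 0 kWh (not reached)
Energy charge = $148.32; + service $17.21 = $165.53

$165.53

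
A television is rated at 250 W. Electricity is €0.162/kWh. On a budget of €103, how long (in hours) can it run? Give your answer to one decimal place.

2543.2 h

Energy budget = €103 / €0.162 per kWh = 635.8 kWh = 635,802 Wh
Runtime = 635,802 Wh / 250 W = 2,543 h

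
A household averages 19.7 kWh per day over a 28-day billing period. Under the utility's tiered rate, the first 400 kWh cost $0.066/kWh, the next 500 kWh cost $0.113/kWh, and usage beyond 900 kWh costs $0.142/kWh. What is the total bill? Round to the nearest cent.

$43.53

Usage = 19.7 kWh/day × 28 days = 551.6 kWh
First 400 kWh × $0.066 = $26.40
Next 151.6 kWh × $0.113 = $17.13
Remaining tier: 0 kWh (not reached)
Total = $43.53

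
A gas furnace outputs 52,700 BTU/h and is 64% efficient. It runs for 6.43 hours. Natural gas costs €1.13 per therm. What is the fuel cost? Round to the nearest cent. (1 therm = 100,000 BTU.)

€5.98

Heat delivered = 52,700 BTU/h × 6.43 h = 338,861 BTU
Gas input = 338,861 / 0.64 = 529,470 BTU
= 529,470 / 100,000 = 5.295 therm
Cost = 5.295 × €1.13/therm = €5.98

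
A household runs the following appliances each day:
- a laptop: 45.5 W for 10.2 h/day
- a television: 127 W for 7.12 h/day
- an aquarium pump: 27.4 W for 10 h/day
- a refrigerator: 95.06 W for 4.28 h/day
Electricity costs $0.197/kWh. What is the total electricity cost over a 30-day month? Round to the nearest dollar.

$12

laptop: 45.5 W × 10.2 h × 30 d = 13,923 Wh = 13.92 kWh
television: 127 W × 7.12 h × 30 d = 27,127 Wh = 27.13 kWh
aquarium pump: 27.4 W × 10 h × 30 d = 8,220 Wh = 8.22 kWh
refrigerator: 95.06 W × 4.28 h × 30 d = 12,206 Wh = 12.21 kWh
Total energy = 13.92 + 27.13 + 8.22 + 12.21 = 61.48 kWh
Cost = 61.48 kWh × $0.197 = $12.11 ≈ $12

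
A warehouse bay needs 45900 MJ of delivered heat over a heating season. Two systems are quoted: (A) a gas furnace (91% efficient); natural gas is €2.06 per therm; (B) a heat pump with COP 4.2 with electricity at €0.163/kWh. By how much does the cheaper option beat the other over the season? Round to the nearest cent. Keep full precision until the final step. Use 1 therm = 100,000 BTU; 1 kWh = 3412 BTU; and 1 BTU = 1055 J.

€490.02

Heat load = 45900 MJ = 45,900,000,000 J / 1055 = 43,507,109 BTU
Gas: input = 43,507,109 / 0.91 = 47,810,010 BTU = 478.1 therm → 478.1 × €2.06 = €984.89
Heat pump: 43,507,109 BTU / 3412 = 12,750 kWh heat; / 4.2 = 3,036 kWh in → × €0.163 = €494.87
Difference = |€984.89 − €494.87| = €490.02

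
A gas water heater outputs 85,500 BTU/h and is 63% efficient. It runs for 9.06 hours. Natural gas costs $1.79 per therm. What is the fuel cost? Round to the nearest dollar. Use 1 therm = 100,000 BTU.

Heat delivered = 85,500 BTU/h × 9.06 h = 774,630 BTU
Gas input = 774,630 / 0.630 = 1,229,571 BTU
= 1,229,571 / 100,000 = 12.3 therm
Cost = 12.3 × $1.79/therm = $22.01 ≈ $22

$22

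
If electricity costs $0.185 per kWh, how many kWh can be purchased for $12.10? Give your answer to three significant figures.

65.4 kWh

$12.10 / $0.185 per kWh = 65.41 kWh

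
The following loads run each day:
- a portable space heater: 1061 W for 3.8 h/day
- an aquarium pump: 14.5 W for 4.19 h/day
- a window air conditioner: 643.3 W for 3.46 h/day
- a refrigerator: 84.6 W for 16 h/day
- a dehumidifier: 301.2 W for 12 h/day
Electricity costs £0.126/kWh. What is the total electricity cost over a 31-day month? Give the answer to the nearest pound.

portable space heater: 1061 W × 3.8 h × 31 d = 124,986 Wh = 125 kWh
aquarium pump: 14.5 W × 4.19 h × 31 d = 1,883 Wh = 1.883 kWh
window air conditioner: 643.3 W × 3.46 h × 31 d = 69,000 Wh = 69 kWh
refrigerator: 84.6 W × 16 h × 31 d = 41,962 Wh = 41.96 kWh
dehumidifier: 301.2 W × 12 h × 31 d = 112,046 Wh = 112 kWh
Total energy = 125 + 1.883 + 69 + 41.96 + 112 = 349.9 kWh
Cost = 349.9 kWh × £0.126 = £44.08 ≈ £44

£44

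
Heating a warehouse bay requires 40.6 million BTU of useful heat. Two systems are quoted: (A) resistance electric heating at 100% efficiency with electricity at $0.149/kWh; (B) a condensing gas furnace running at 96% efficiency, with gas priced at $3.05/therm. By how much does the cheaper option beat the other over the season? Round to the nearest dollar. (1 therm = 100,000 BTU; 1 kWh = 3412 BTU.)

Heat load = 40.6 × 10⁶ BTU = 40,600,000 BTU
Gas: input = 40,600,000 / 0.96 = 42,291,667 BTU = 422.9 therm → 422.9 × $3.05 = $1,289.90
Electric: 40,600,000 BTU / 3412 = 11,900 kWh → × $0.149 = $1,772.98
Difference = |$1,289.90 − $1,772.98| = $483.08 ≈ $483

$483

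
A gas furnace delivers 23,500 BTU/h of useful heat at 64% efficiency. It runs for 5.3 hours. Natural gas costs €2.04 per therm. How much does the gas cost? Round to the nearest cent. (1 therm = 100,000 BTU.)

€3.97

Heat delivered = 23,500 BTU/h × 5.3 h = 124,550 BTU
Gas input = 124,550 / 0.640 = 194,609 BTU
= 194,609 / 100,000 = 1.946 therm
Cost = 1.946 × €2.04/therm = €3.97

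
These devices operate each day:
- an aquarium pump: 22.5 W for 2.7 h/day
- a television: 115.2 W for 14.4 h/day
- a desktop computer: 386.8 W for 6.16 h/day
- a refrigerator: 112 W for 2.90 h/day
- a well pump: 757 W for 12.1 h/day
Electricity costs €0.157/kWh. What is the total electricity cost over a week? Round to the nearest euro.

aquarium pump: 22.5 W × 2.7 h × 7 d = 425 Wh = 0.4253 kWh
television: 115.2 W × 14.4 h × 7 d = 11,612 Wh = 11.61 kWh
desktop computer: 386.8 W × 6.16 h × 7 d = 16,679 Wh = 16.68 kWh
refrigerator: 112 W × 2.90 h × 7 d = 2,274 Wh = 2.274 kWh
well pump: 757 W × 12.1 h × 7 d = 64,118 Wh = 64.12 kWh
Total energy = 0.4253 + 11.61 + 16.68 + 2.274 + 64.12 = 95.11 kWh
Cost = 95.11 kWh × €0.157 = €14.93 ≈ €15

€15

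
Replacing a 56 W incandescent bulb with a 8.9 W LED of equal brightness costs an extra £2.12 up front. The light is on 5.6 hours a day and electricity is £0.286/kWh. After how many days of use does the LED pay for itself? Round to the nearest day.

28 days

Power saved = 56 − 8.9 = 47.1 W
Daily energy saved = 47.1 W × 5.6 h = 263.8 Wh = 0.26376 kWh
Daily savings = 0.26376 × £0.286 = £0.0754
Payback = £2.12 / £0.0754 per day = 28.1 days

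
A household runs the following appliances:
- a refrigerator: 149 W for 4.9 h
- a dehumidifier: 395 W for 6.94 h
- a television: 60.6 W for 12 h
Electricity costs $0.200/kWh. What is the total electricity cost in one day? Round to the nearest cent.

refrigerator: 149 W × 4.9 h = 730 Wh = 0.7301 kWh
dehumidifier: 395 W × 6.94 h = 2,741 Wh = 2.741 kWh
television: 60.6 W × 12 h = 727 Wh = 0.7272 kWh
Total energy = 0.7301 + 2.741 + 0.7272 = 4.199 kWh
Cost = 4.199 kWh × $0.200 = $0.84

$0.84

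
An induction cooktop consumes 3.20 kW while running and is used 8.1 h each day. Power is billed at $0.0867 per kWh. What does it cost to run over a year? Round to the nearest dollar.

$820

Energy = 3200 W × 8.1 h/day × 365 days = 9,460,800 Wh = 9,461 kWh
Cost = 9,461 kWh × $0.0867/kWh = $820.25 ≈ $820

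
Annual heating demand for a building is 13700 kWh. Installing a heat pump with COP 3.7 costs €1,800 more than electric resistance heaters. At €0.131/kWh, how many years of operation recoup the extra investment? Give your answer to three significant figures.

1.37 years

Resistance: 13700 kWh × €0.131 = €1,794.70/yr
Heat pump: 13700 / 3.7 = 3703 kWh in → × €0.131 = €485.05/yr
Annual savings = €1,309.65
Payback = €1,800 / €1,309.65 = 1.37 years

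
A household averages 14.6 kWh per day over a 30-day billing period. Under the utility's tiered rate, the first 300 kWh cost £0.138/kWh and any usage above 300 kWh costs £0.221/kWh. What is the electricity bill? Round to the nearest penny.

£71.90

Usage = 14.6 kWh/day × 30 days = 438 kWh
First 300 kWh × £0.138 = £41.40
Remaining 138 kWh × £0.221 = £30.50
Total = £71.90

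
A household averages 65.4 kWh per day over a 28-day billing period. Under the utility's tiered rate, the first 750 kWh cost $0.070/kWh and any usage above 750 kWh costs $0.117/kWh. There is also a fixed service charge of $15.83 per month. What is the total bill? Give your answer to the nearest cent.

$194.83

Usage = 65.4 kWh/day × 28 days = 1831.2 kWh
First 750 kWh × $0.070 = $52.50
Remaining 1081.2 kWh × $0.117 = $126.50
Energy charge = $179.00; + service $15.83 = $194.83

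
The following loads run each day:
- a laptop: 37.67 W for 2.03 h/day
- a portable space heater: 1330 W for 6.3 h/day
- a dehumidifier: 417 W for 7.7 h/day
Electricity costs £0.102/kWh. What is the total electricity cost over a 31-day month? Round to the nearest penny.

laptop: 37.67 W × 2.03 h × 31 d = 2,371 Wh = 2.371 kWh
portable space heater: 1330 W × 6.3 h × 31 d = 259,749 Wh = 259.7 kWh
dehumidifier: 417 W × 7.7 h × 31 d = 99,538 Wh = 99.54 kWh
Total energy = 2.371 + 259.7 + 99.54 = 361.7 kWh
Cost = 361.7 kWh × £0.102 = £36.89

£36.89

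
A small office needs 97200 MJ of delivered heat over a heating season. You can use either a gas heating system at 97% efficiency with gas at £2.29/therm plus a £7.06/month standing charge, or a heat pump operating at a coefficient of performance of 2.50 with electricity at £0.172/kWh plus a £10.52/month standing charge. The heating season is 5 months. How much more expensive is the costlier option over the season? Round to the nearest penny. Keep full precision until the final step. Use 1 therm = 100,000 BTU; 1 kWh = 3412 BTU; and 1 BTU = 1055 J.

Heat load = 97200 MJ = 97,200,000,000 J / 1055 = 92,132,701 BTU
Gas: input = 92,132,701 / 0.97 = 94,982,166 BTU = 949.8 therm → 949.8 × £2.29 = £2,175.09; + 5 × £7.06 standing = £2,210.39
Heat pump: 92,132,701 BTU / 3412 = 27,000 kWh heat; / 2.50 = 10,800 kWh in → × £0.172 = £1,857.78; + 5 × £10.52 standing = £1,910.38
Difference = |£2,210.39 − £1,910.38| = £300.02

£300.02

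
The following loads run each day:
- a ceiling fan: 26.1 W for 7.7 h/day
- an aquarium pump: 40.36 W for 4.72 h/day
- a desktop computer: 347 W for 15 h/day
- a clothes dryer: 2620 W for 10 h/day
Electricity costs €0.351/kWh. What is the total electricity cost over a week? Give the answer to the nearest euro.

€78

ceiling fan: 26.1 W × 7.7 h × 7 d = 1,407 Wh = 1.407 kWh
aquarium pump: 40.36 W × 4.72 h × 7 d = 1,333 Wh = 1.333 kWh
desktop computer: 347 W × 15 h × 7 d = 36,435 Wh = 36.44 kWh
clothes dryer: 2620 W × 10 h × 7 d = 183,400 Wh = 183.4 kWh
Total energy = 1.407 + 1.333 + 36.44 + 183.4 = 222.6 kWh
Cost = 222.6 kWh × €0.351 = €78.12 ≈ €78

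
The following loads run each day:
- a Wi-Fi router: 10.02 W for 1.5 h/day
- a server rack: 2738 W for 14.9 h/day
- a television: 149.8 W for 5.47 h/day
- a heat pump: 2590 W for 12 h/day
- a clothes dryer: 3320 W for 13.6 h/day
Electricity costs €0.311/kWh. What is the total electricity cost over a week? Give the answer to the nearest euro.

Wi-Fi router: 10.02 W × 1.5 h × 7 d = 105 Wh = 0.1052 kWh
server rack: 2738 W × 14.9 h × 7 d = 285,573 Wh = 285.6 kWh
television: 149.8 W × 5.47 h × 7 d = 5,736 Wh = 5.736 kWh
heat pump: 2590 W × 12 h × 7 d = 217,560 Wh = 217.6 kWh
clothes dryer: 3320 W × 13.6 h × 7 d = 316,064 Wh = 316.1 kWh
Total energy = 0.1052 + 285.6 + 5.736 + 217.6 + 316.1 = 825 kWh
Cost = 825 kWh × €0.311 = €256.59 ≈ €257

€257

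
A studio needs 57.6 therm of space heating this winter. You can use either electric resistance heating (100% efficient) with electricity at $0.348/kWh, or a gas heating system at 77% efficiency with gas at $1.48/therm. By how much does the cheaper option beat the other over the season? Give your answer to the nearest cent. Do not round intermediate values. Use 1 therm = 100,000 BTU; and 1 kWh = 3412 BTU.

$476.77

Heat load = 57.6 therm × 100,000 = 5,760,000 BTU
Gas: input = 5,760,000 / 0.77 = 7,480,519 BTU = 74.81 therm → 74.81 × $1.48 = $110.71
Electric: 5,760,000 BTU / 3412 = 1,688 kWh → × $0.348 = $587.48
Difference = |$110.71 − $587.48| = $476.77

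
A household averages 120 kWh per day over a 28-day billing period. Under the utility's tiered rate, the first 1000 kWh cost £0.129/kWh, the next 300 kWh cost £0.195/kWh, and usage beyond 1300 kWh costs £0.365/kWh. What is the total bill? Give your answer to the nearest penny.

£939.40

Usage = 120 kWh/day × 28 days = 3360 kWh
First 1000 kWh × £0.129 = £129.00
Next 300 kWh × £0.195 = £58.50
Remaining 2060 kWh × £0.365 = £751.90
Total = £939.40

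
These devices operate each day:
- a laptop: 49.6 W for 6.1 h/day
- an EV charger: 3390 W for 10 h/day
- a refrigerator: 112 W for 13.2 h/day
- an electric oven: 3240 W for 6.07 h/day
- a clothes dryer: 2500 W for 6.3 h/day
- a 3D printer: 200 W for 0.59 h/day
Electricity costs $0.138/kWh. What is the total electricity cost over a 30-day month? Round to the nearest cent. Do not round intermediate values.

laptop: 49.6 W × 6.1 h × 30 d = 9,077 Wh = 9.077 kWh
EV charger: 3390 W × 10 h × 30 d = 1,017,000 Wh = 1,017 kWh
refrigerator: 112 W × 13.2 h × 30 d = 44,352 Wh = 44.35 kWh
electric oven: 3240 W × 6.07 h × 30 d = 590,004 Wh = 590 kWh
clothes dryer: 2500 W × 6.3 h × 30 d = 472,500 Wh = 472.5 kWh
3D printer: 200 W × 0.59 h × 30 d = 3,540 Wh = 3.54 kWh
Total energy = 9.077 + 1,017 + 44.35 + 590 + 472.5 + 3.54 = 2,136 kWh
Cost = 2,136 kWh × $0.138 = $294.83

$294.83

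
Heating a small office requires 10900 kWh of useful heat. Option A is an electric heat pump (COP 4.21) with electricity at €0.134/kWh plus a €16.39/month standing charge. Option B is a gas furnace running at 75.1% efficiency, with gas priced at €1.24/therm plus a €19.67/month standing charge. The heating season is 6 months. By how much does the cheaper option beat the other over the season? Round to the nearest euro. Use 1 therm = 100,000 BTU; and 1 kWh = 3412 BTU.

€287

Heat load = 10900 kWh × 3412 = 37,190,800 BTU
Gas: input = 37,190,800 / 0.751 = 49,521,704 BTU = 495.2 therm → 495.2 × €1.24 = €614.07; + 6 × €19.67 standing = €732.09
Heat pump: 37,190,800 BTU / 3412 = 10,900 kWh heat; / 4.21 = 2,589 kWh in → × €0.134 = €346.94; + 6 × €16.39 standing = €445.28
Difference = |€732.09 − €445.28| = €286.81 ≈ €287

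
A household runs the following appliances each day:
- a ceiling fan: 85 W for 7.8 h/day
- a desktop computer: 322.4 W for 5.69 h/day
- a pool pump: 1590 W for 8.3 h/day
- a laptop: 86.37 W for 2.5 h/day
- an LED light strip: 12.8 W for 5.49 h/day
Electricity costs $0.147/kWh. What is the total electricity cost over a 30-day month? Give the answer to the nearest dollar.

ceiling fan: 85 W × 7.8 h × 30 d = 19,890 Wh = 19.89 kWh
desktop computer: 322.4 W × 5.69 h × 30 d = 55,034 Wh = 55.03 kWh
pool pump: 1590 W × 8.3 h × 30 d = 395,910 Wh = 395.9 kWh
laptop: 86.37 W × 2.5 h × 30 d = 6,478 Wh = 6.478 kWh
LED light strip: 12.8 W × 5.49 h × 30 d = 2,108 Wh = 2.108 kWh
Total energy = 19.89 + 55.03 + 395.9 + 6.478 + 2.108 = 479.4 kWh
Cost = 479.4 kWh × $0.147 = $70.47 ≈ $70

$70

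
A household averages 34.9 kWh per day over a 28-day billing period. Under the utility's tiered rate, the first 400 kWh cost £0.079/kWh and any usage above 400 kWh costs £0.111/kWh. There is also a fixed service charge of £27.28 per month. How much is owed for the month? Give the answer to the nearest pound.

£123

Usage = 34.9 kWh/day × 28 days = 977.2 kWh
First 400 kWh × £0.079 = £31.60
Remaining 577.2 kWh × £0.111 = £64.07
Energy charge = £95.67; + service £27.28 = £122.95 ≈ £123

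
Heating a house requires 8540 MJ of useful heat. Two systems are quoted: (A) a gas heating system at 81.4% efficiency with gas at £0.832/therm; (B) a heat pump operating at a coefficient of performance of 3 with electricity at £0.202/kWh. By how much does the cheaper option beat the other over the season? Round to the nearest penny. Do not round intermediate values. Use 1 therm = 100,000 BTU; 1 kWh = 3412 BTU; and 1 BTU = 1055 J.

Heat load = 8540 MJ = 8,540,000,000 J / 1055 = 8,094,787 BTU
Gas: input = 8,094,787 / 0.814 = 9,944,455 BTU = 99.44 therm → 99.44 × £0.832 = £82.74
Heat pump: 8,094,787 BTU / 3412 = 2,372 kWh heat; / 3 = 790.8 kWh in → × £0.202 = £159.74
Difference = |£82.74 − £159.74| = £77.01

£77.01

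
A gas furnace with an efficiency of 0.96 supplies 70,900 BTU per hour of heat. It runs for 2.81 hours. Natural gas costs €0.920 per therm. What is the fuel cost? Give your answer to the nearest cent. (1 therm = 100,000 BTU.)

€1.91

Heat delivered = 70,900 BTU/h × 2.81 h = 199,229 BTU
Gas input = 199,229 / 0.96 = 207,530 BTU
= 207,530 / 100,000 = 2.075 therm
Cost = 2.075 × €0.920/therm = €1.91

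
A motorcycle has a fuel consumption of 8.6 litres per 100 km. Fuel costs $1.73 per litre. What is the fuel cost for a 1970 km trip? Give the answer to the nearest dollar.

$293

Fuel = 8.6 L/100 km × 1970 km / 100 = 169.4 L
Cost = 169.4 L × $1.73/L = $293.10 ≈ $293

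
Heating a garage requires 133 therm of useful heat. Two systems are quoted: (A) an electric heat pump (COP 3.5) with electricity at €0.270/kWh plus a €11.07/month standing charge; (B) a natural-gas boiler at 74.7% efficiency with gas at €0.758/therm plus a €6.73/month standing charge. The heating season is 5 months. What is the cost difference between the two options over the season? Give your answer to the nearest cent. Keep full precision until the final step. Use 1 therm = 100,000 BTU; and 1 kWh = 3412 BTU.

€187.44

Heat load = 133 therm × 100,000 = 13,300,000 BTU
Gas: input = 13,300,000 / 0.747 = 17,804,552 BTU = 178 therm → 178 × €0.758 = €134.96; + 5 × €6.73 standing = €168.61
Heat pump: 13,300,000 BTU / 3412 = 3,898 kWh heat; / 3.5 = 1,114 kWh in → × €0.270 = €300.70; + 5 × €11.07 standing = €356.05
Difference = |€168.61 − €356.05| = €187.44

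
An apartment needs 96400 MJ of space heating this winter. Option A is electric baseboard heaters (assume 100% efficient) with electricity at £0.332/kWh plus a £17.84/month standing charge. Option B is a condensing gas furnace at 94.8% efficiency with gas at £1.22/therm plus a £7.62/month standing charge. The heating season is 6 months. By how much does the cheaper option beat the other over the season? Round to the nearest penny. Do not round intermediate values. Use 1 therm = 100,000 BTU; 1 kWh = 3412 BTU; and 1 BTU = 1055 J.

Heat load = 96400 MJ = 96,400,000,000 J / 1055 = 91,374,408 BTU
Gas: input = 91,374,408 / 0.948 = 96,386,506 BTU = 963.9 therm → 963.9 × £1.22 = £1,175.92; + 6 × £7.62 standing = £1,221.64
Electric: 91,374,408 BTU / 3412 = 26,780 kWh → × £0.332 = £8,891.06; + 6 × £17.84 standing = £8,998.10
Difference = |£1,221.64 − £8,998.10| = £7,776.47

£7776.47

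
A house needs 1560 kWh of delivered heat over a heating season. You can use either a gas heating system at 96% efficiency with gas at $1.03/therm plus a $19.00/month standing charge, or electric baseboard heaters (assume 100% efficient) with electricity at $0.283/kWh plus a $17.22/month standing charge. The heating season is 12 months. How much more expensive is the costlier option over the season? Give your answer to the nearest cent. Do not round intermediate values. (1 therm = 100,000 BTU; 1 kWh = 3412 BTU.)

$363.01

Heat load = 1560 kWh × 3412 = 5,322,720 BTU
Gas: input = 5,322,720 / 0.96 = 5,544,500 BTU = 55.45 therm → 55.45 × $1.03 = $57.11; + 12 × $19.00 standing = $285.11
Electric: 5,322,720 BTU / 3412 = 1,560 kWh → × $0.283 = $441.48; + 12 × $17.22 standing = $648.12
Difference = |$285.11 − $648.12| = $363.01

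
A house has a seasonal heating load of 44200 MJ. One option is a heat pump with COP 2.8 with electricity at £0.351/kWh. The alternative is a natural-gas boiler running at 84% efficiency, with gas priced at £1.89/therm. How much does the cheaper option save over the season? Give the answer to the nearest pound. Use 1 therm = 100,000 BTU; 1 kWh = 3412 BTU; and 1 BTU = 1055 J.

Heat load = 44200 MJ = 44,200,000,000 J / 1055 = 41,895,735 BTU
Gas: input = 41,895,735 / 0.840 = 49,875,875 BTU = 498.8 therm → 498.8 × £1.89 = £942.65
Heat pump: 41,895,735 BTU / 3412 = 12,280 kWh heat; / 2.8 = 4,385 kWh in → × £0.351 = £1,539.25
Difference = |£942.65 − £1,539.25| = £596.60 ≈ £597

£597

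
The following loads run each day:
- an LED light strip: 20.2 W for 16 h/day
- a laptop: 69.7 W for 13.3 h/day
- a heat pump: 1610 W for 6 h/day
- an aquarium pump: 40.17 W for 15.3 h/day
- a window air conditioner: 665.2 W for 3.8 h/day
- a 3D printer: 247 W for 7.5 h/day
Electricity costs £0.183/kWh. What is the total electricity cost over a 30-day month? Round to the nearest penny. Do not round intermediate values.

LED light strip: 20.2 W × 16 h × 30 d = 9,696 Wh = 9.696 kWh
laptop: 69.7 W × 13.3 h × 30 d = 27,810 Wh = 27.81 kWh
heat pump: 1610 W × 6 h × 30 d = 289,800 Wh = 289.8 kWh
aquarium pump: 40.17 W × 15.3 h × 30 d = 18,438 Wh = 18.44 kWh
window air conditioner: 665.2 W × 3.8 h × 30 d = 75,833 Wh = 75.83 kWh
3D printer: 247 W × 7.5 h × 30 d = 55,575 Wh = 55.58 kWh
Total energy = 9.696 + 27.81 + 289.8 + 18.44 + 75.83 + 55.58 = 477.2 kWh
Cost = 477.2 kWh × £0.183 = £87.32

£87.32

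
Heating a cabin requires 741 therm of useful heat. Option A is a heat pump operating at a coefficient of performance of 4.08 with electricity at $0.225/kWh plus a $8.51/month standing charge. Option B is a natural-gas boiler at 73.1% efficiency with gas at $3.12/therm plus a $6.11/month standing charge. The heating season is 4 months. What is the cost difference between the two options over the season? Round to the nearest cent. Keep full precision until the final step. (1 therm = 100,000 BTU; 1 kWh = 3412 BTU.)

Heat load = 741 therm × 100,000 = 74,100,000 BTU
Gas: input = 74,100,000 / 0.731 = 101,367,989 BTU = 1,014 therm → 1,014 × $3.12 = $3,162.68; + 4 × $6.11 standing = $3,187.12
Heat pump: 74,100,000 BTU / 3412 = 21,720 kWh heat; / 4.08 = 5,323 kWh in → × $0.225 = $1,197.65; + 4 × $8.51 standing = $1,231.69
Difference = |$3,187.12 − $1,231.69| = $1,955.43

$1955.43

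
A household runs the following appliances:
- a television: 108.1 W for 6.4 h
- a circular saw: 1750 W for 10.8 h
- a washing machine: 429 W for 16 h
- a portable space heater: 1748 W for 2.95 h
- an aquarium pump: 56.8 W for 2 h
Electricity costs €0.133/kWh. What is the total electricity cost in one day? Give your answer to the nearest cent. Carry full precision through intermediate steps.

television: 108.1 W × 6.4 h = 692 Wh = 0.6918 kWh
circular saw: 1750 W × 10.8 h = 18,900 Wh = 18.9 kWh
washing machine: 429 W × 16 h = 6,864 Wh = 6.864 kWh
portable space heater: 1748 W × 2.95 h = 5,157 Wh = 5.157 kWh
aquarium pump: 56.8 W × 2 h = 114 Wh = 0.1136 kWh
Total energy = 0.6918 + 18.9 + 6.864 + 5.157 + 0.1136 = 31.73 kWh
Cost = 31.73 kWh × €0.133 = €4.22

€4.22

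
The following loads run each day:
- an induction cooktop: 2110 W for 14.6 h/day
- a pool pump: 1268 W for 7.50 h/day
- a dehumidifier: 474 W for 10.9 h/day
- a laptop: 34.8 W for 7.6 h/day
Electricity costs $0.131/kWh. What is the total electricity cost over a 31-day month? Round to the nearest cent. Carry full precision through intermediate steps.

induction cooktop: 2110 W × 14.6 h × 31 d = 954,986 Wh = 955 kWh
pool pump: 1268 W × 7.50 h × 31 d = 294,810 Wh = 294.8 kWh
dehumidifier: 474 W × 10.9 h × 31 d = 160,165 Wh = 160.2 kWh
laptop: 34.8 W × 7.6 h × 31 d = 8,199 Wh = 8.199 kWh
Total energy = 955 + 294.8 + 160.2 + 8.199 = 1,418 kWh
Cost = 1,418 kWh × $0.131 = $185.78

$185.78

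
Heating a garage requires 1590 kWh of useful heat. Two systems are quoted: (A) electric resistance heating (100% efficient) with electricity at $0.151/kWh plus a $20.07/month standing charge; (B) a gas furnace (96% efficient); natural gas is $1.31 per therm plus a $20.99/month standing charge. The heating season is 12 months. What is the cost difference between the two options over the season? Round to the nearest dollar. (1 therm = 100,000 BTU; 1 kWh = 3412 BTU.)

$155

Heat load = 1590 kWh × 3412 = 5,425,080 BTU
Gas: input = 5,425,080 / 0.96 = 5,651,125 BTU = 56.51 therm → 56.51 × $1.31 = $74.03; + 12 × $20.99 standing = $325.91
Electric: 5,425,080 BTU / 3412 = 1,590 kWh → × $0.151 = $240.09; + 12 × $20.07 standing = $480.93
Difference = |$325.91 − $480.93| = $155.02 ≈ $155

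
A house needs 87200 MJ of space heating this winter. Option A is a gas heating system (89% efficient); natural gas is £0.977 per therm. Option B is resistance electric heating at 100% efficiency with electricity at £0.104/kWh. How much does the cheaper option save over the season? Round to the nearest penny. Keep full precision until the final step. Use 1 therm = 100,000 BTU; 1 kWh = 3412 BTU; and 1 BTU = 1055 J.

£1612.01

Heat load = 87200 MJ = 87,200,000,000 J / 1055 = 82,654,028 BTU
Gas: input = 82,654,028 / 0.89 = 92,869,695 BTU = 928.7 therm → 928.7 × £0.977 = £907.34
Electric: 82,654,028 BTU / 3412 = 24,220 kWh → × £0.104 = £2,519.35
Difference = |£907.34 − £2,519.35| = £1,612.01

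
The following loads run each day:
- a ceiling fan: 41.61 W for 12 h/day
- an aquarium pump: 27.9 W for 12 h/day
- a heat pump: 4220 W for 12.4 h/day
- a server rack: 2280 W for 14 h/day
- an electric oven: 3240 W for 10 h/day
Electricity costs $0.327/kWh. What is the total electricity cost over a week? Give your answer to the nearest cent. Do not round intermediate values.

$268.92

ceiling fan: 41.61 W × 12 h × 7 d = 3,495 Wh = 3.495 kWh
aquarium pump: 27.9 W × 12 h × 7 d = 2,344 Wh = 2.344 kWh
heat pump: 4220 W × 12.4 h × 7 d = 366,296 Wh = 366.3 kWh
server rack: 2280 W × 14 h × 7 d = 223,440 Wh = 223.4 kWh
electric oven: 3240 W × 10 h × 7 d = 226,800 Wh = 226.8 kWh
Total energy = 3.495 + 2.344 + 366.3 + 223.4 + 226.8 = 822.4 kWh
Cost = 822.4 kWh × $0.327 = $268.92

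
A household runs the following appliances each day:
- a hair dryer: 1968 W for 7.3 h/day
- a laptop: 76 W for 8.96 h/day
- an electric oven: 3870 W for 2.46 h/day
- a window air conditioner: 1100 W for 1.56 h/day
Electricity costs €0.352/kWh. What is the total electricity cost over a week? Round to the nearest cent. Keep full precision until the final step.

hair dryer: 1968 W × 7.3 h × 7 d = 100,565 Wh = 100.6 kWh
laptop: 76 W × 8.96 h × 7 d = 4,767 Wh = 4.767 kWh
electric oven: 3870 W × 2.46 h × 7 d = 66,641 Wh = 66.64 kWh
window air conditioner: 1100 W × 1.56 h × 7 d = 12,012 Wh = 12.01 kWh
Total energy = 100.6 + 4.767 + 66.64 + 12.01 = 184 kWh
Cost = 184 kWh × €0.352 = €64.76

€64.76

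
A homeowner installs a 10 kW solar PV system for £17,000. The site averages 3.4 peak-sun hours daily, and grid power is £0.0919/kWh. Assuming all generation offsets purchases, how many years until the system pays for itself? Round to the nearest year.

Daily generation = 10 kW × 3.4 h = 34 kWh
Annual generation = 34 × 365 = 12410 kWh
Annual savings = 12410 × £0.0919 = £1,140.48
Payback = £17,000 / £1,140.48 = 14.9 years

15 years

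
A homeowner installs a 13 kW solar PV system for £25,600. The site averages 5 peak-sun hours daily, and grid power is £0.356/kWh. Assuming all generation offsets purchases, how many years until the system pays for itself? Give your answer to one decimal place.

3.0 years

Daily generation = 13 kW × 5 h = 65 kWh
Annual generation = 65 × 365 = 23725 kWh
Annual savings = 23725 × £0.356 = £8,446.10
Payback = £25,600 / £8,446.10 = 3.03 years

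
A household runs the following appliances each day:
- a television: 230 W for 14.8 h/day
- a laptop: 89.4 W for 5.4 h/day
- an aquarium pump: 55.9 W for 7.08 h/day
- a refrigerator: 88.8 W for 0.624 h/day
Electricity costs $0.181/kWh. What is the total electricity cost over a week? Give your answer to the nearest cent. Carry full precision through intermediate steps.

television: 230 W × 14.8 h × 7 d = 23,828 Wh = 23.83 kWh
laptop: 89.4 W × 5.4 h × 7 d = 3,379 Wh = 3.379 kWh
aquarium pump: 55.9 W × 7.08 h × 7 d = 2,770 Wh = 2.77 kWh
refrigerator: 88.8 W × 0.624 h × 7 d = 388 Wh = 0.3879 kWh
Total energy = 23.83 + 3.379 + 2.77 + 0.3879 = 30.37 kWh
Cost = 30.37 kWh × $0.181 = $5.50

$5.50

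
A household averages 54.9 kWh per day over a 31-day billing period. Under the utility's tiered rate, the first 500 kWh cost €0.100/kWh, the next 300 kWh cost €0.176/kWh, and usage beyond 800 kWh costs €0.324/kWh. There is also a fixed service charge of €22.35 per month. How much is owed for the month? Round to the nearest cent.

€417.37

Usage = 54.9 kWh/day × 31 days = 1701.9 kWh
First 500 kWh × €0.100 = €50.00
Next 300 kWh × €0.176 = €52.80
Remaining 901.9 kWh × €0.324 = €292.22
Energy charge = €395.02; + service €22.35 = €417.37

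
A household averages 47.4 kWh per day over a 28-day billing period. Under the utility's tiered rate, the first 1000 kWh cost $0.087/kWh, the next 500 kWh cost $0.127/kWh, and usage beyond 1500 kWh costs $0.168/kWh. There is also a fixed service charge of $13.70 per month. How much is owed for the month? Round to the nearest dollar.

Usage = 47.4 kWh/day × 28 days = 1327.2 kWh
First 1000 kWh × $0.087 = $87.00
Next 327.2 kWh × $0.127 = $41.55
Remaining tier: 0 kWh (not reached)
Energy charge = $128.55; + service $13.70 = $142.25 ≈ $142

$142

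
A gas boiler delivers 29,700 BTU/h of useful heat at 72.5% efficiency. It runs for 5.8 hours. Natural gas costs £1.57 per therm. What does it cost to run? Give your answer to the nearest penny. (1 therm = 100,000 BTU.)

Heat delivered = 29,700 BTU/h × 5.8 h = 172,260 BTU
Gas input = 172,260 / 0.725 = 237,600 BTU
= 237,600 / 100,000 = 2.376 therm
Cost = 2.376 × £1.57/therm = £3.73

£3.73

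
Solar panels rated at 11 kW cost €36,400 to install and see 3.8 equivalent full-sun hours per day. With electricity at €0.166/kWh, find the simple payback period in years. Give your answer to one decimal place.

Daily generation = 11 kW × 3.8 h = 41.8 kWh
Annual generation = 41.8 × 365 = 15257 kWh
Annual savings = 15257 × €0.166 = €2,532.66
Payback = €36,400 / €2,532.66 = 14.4 years

14.4 years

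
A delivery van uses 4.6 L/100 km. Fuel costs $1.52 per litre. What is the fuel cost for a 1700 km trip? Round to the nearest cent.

Fuel = 4.6 L/100 km × 1700 km / 100 = 78.2 L
Cost = 78.2 L × $1.52/L = $118.86

$118.86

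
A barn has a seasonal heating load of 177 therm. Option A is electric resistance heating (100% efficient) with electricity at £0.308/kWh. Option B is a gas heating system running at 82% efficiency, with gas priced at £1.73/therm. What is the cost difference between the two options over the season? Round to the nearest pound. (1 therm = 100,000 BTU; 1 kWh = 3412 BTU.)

£1224

Heat load = 177 therm × 100,000 = 17,700,000 BTU
Gas: input = 17,700,000 / 0.82 = 21,585,366 BTU = 215.9 therm → 215.9 × £1.73 = £373.43
Electric: 17,700,000 BTU / 3412 = 5,188 kWh → × £0.308 = £1,597.77
Difference = |£373.43 − £1,597.77| = £1,224.35 ≈ £1224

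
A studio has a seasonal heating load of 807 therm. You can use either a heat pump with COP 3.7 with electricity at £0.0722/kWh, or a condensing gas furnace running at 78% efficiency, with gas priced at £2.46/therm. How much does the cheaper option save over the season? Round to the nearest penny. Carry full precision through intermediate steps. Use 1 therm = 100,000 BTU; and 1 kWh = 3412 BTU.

£2083.62

Heat load = 807 therm × 100,000 = 80,700,000 BTU
Gas: input = 80,700,000 / 0.78 = 103,461,538 BTU = 1,035 therm → 1,035 × £2.46 = £2,545.15
Heat pump: 80,700,000 BTU / 3412 = 23,650 kWh heat; / 3.7 = 6,392 kWh in → × £0.0722 = £461.53
Difference = |£2,545.15 − £461.53| = £2,083.62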